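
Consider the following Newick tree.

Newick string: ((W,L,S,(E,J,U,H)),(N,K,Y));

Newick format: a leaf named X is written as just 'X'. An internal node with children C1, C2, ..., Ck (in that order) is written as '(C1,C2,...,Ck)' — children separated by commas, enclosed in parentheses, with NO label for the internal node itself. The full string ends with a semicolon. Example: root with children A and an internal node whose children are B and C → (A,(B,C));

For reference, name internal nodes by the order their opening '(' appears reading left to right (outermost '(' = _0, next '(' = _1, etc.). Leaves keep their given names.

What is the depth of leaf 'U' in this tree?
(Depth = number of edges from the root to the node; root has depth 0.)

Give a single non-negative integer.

Newick: ((W,L,S,(E,J,U,H)),(N,K,Y));
Naming internals by '(' encounter order: outermost '(' = _0, next = _1, ...
Query node: U
Path from root: _0 -> _1 -> _2 -> U
Depth of U: 3 (number of edges from root)

Answer: 3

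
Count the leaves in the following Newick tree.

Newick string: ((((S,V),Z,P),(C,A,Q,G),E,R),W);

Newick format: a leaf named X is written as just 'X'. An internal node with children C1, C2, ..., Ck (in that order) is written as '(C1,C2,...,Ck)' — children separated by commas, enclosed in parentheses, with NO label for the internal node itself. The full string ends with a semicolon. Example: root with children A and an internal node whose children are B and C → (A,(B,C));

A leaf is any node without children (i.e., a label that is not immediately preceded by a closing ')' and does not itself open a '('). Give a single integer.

Answer: 11

Derivation:
Newick: ((((S,V),Z,P),(C,A,Q,G),E,R),W);
Scan left-to-right; a leaf is any maximal label run not followed by '(':
  pos 4: leaf 'S' → count = 1
  pos 6: leaf 'V' → count = 2
  pos 9: leaf 'Z' → count = 3
  pos 11: leaf 'P' → count = 4
  pos 15: leaf 'C' → count = 5
  pos 17: leaf 'A' → count = 6
  pos 19: leaf 'Q' → count = 7
  pos 21: leaf 'G' → count = 8
  pos 24: leaf 'E' → count = 9
  pos 26: leaf 'R' → count = 10
  pos 29: leaf 'W' → count = 11
Total leaves: 11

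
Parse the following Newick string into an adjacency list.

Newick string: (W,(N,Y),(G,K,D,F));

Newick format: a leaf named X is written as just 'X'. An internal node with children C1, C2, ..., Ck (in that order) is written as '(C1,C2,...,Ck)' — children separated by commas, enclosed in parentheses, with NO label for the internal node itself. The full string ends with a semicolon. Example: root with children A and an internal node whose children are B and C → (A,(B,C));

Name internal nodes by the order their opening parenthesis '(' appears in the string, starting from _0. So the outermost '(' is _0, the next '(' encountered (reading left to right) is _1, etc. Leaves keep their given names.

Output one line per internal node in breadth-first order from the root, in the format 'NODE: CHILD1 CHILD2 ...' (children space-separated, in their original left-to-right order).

Input: (W,(N,Y),(G,K,D,F));
Scanning left-to-right, naming '(' by encounter order:
  pos 0: '(' -> open internal node _0 (depth 1)
  pos 3: '(' -> open internal node _1 (depth 2)
  pos 7: ')' -> close internal node _1 (now at depth 1)
  pos 9: '(' -> open internal node _2 (depth 2)
  pos 17: ')' -> close internal node _2 (now at depth 1)
  pos 18: ')' -> close internal node _0 (now at depth 0)
Total internal nodes: 3
BFS adjacency from root:
  _0: W _1 _2
  _1: N Y
  _2: G K D F

Answer: _0: W _1 _2
_1: N Y
_2: G K D F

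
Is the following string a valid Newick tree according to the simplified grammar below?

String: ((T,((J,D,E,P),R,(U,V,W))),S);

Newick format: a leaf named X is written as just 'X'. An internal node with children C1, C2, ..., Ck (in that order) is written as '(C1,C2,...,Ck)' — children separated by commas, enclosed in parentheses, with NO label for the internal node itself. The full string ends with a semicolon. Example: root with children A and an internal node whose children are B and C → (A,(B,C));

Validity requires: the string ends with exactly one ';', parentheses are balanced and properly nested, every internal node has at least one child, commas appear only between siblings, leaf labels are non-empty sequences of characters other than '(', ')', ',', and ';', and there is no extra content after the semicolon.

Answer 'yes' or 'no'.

Answer: yes

Derivation:
Input: ((T,((J,D,E,P),R,(U,V,W))),S);
Paren balance: 5 '(' vs 5 ')' OK
Ends with single ';': True
Full parse: OK
Valid: True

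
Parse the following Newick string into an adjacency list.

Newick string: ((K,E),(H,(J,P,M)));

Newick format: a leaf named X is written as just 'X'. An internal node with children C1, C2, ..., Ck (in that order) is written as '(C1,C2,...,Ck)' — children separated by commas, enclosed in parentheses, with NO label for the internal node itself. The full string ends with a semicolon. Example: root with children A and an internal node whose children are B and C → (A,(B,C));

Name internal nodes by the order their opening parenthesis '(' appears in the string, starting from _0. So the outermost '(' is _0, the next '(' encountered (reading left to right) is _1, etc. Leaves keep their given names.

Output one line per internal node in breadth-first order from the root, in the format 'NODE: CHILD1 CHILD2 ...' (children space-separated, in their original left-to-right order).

Answer: _0: _1 _2
_1: K E
_2: H _3
_3: J P M

Derivation:
Input: ((K,E),(H,(J,P,M)));
Scanning left-to-right, naming '(' by encounter order:
  pos 0: '(' -> open internal node _0 (depth 1)
  pos 1: '(' -> open internal node _1 (depth 2)
  pos 5: ')' -> close internal node _1 (now at depth 1)
  pos 7: '(' -> open internal node _2 (depth 2)
  pos 10: '(' -> open internal node _3 (depth 3)
  pos 16: ')' -> close internal node _3 (now at depth 2)
  pos 17: ')' -> close internal node _2 (now at depth 1)
  pos 18: ')' -> close internal node _0 (now at depth 0)
Total internal nodes: 4
BFS adjacency from root:
  _0: _1 _2
  _1: K E
  _2: H _3
  _3: J P M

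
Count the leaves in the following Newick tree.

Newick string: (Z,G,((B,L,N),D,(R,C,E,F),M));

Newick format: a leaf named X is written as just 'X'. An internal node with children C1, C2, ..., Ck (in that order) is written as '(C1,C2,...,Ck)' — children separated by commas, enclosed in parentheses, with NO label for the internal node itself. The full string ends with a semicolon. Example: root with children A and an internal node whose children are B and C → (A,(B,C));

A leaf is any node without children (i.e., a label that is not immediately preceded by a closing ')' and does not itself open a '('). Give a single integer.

Newick: (Z,G,((B,L,N),D,(R,C,E,F),M));
Scan left-to-right; a leaf is any maximal label run not followed by '(':
  pos 1: leaf 'Z' → count = 1
  pos 3: leaf 'G' → count = 2
  pos 7: leaf 'B' → count = 3
  pos 9: leaf 'L' → count = 4
  pos 11: leaf 'N' → count = 5
  pos 14: leaf 'D' → count = 6
  pos 17: leaf 'R' → count = 7
  pos 19: leaf 'C' → count = 8
  pos 21: leaf 'E' → count = 9
  pos 23: leaf 'F' → count = 10
  pos 26: leaf 'M' → count = 11
Total leaves: 11

Answer: 11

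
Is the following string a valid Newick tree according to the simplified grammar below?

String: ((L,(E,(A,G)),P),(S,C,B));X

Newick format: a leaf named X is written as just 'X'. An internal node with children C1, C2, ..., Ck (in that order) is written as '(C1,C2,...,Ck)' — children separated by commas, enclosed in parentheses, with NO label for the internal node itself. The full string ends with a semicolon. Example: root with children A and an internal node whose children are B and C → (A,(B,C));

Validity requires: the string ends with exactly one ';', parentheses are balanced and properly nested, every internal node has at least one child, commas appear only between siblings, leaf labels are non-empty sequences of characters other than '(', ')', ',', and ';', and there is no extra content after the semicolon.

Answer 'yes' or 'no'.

Answer: no

Derivation:
Input: ((L,(E,(A,G)),P),(S,C,B));X
Paren balance: 5 '(' vs 5 ')' OK
Ends with single ';': False
Full parse: FAILS (must end with ;)
Valid: False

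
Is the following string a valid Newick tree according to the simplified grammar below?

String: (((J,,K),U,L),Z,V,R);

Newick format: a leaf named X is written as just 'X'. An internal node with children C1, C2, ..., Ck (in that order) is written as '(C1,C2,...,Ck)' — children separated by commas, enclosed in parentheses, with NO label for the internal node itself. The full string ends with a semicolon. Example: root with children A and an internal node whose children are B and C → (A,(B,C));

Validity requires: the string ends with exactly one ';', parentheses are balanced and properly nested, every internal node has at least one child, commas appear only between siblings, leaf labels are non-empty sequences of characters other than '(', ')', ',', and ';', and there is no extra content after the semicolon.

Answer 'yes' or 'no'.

Input: (((J,,K),U,L),Z,V,R);
Paren balance: 3 '(' vs 3 ')' OK
Ends with single ';': True
Full parse: FAILS (empty leaf label at pos 5)
Valid: False

Answer: no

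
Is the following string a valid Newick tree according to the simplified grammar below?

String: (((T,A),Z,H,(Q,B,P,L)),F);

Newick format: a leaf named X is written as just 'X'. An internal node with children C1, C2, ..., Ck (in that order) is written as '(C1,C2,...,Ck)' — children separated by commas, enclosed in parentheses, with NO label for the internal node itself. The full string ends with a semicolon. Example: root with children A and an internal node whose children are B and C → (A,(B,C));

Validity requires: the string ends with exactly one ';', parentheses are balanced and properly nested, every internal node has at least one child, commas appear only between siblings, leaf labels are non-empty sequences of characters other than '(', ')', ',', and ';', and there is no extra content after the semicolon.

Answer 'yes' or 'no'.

Input: (((T,A),Z,H,(Q,B,P,L)),F);
Paren balance: 4 '(' vs 4 ')' OK
Ends with single ';': True
Full parse: OK
Valid: True

Answer: yes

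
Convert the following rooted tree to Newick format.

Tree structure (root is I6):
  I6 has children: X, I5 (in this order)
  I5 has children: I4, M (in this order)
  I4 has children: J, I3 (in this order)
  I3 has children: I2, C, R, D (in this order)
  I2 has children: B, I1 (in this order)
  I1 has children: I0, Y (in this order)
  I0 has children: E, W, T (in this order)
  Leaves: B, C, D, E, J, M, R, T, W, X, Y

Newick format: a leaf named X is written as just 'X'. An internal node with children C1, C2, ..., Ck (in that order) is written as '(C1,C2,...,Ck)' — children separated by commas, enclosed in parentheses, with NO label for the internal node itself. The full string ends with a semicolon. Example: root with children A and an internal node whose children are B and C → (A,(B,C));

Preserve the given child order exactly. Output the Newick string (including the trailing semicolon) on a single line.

Answer: (X,((J,((B,((E,W,T),Y)),C,R,D)),M));

Derivation:
internal I6 with children ['X', 'I5']
  leaf 'X' → 'X'
  internal I5 with children ['I4', 'M']
    internal I4 with children ['J', 'I3']
      leaf 'J' → 'J'
      internal I3 with children ['I2', 'C', 'R', 'D']
        internal I2 with children ['B', 'I1']
          leaf 'B' → 'B'
          internal I1 with children ['I0', 'Y']
            internal I0 with children ['E', 'W', 'T']
              leaf 'E' → 'E'
              leaf 'W' → 'W'
              leaf 'T' → 'T'
            → '(E,W,T)'
            leaf 'Y' → 'Y'
          → '((E,W,T),Y)'
        → '(B,((E,W,T),Y))'
        leaf 'C' → 'C'
        leaf 'R' → 'R'
        leaf 'D' → 'D'
      → '((B,((E,W,T),Y)),C,R,D)'
    → '(J,((B,((E,W,T),Y)),C,R,D))'
    leaf 'M' → 'M'
  → '((J,((B,((E,W,T),Y)),C,R,D)),M)'
→ '(X,((J,((B,((E,W,T),Y)),C,R,D)),M))'
Final: (X,((J,((B,((E,W,T),Y)),C,R,D)),M));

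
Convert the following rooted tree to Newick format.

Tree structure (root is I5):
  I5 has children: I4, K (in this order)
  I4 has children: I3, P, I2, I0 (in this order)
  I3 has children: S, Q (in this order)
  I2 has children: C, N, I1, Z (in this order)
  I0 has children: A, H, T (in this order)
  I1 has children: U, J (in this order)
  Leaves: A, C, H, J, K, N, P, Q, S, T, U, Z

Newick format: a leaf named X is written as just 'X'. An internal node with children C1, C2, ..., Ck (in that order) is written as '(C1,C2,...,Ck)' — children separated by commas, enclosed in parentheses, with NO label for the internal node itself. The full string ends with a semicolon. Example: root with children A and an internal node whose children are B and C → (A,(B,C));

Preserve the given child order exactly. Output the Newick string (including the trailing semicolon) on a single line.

internal I5 with children ['I4', 'K']
  internal I4 with children ['I3', 'P', 'I2', 'I0']
    internal I3 with children ['S', 'Q']
      leaf 'S' → 'S'
      leaf 'Q' → 'Q'
    → '(S,Q)'
    leaf 'P' → 'P'
    internal I2 with children ['C', 'N', 'I1', 'Z']
      leaf 'C' → 'C'
      leaf 'N' → 'N'
      internal I1 with children ['U', 'J']
        leaf 'U' → 'U'
        leaf 'J' → 'J'
      → '(U,J)'
      leaf 'Z' → 'Z'
    → '(C,N,(U,J),Z)'
    internal I0 with children ['A', 'H', 'T']
      leaf 'A' → 'A'
      leaf 'H' → 'H'
      leaf 'T' → 'T'
    → '(A,H,T)'
  → '((S,Q),P,(C,N,(U,J),Z),(A,H,T))'
  leaf 'K' → 'K'
→ '(((S,Q),P,(C,N,(U,J),Z),(A,H,T)),K)'
Final: (((S,Q),P,(C,N,(U,J),Z),(A,H,T)),K);

Answer: (((S,Q),P,(C,N,(U,J),Z),(A,H,T)),K);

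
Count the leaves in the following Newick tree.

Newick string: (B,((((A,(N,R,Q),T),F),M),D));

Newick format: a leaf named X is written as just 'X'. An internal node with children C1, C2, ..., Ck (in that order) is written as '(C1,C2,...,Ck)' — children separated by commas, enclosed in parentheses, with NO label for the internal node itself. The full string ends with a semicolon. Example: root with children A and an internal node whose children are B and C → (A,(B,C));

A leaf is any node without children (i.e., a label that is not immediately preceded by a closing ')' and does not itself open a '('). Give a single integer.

Newick: (B,((((A,(N,R,Q),T),F),M),D));
Scan left-to-right; a leaf is any maximal label run not followed by '(':
  pos 1: leaf 'B' → count = 1
  pos 7: leaf 'A' → count = 2
  pos 10: leaf 'N' → count = 3
  pos 12: leaf 'R' → count = 4
  pos 14: leaf 'Q' → count = 5
  pos 17: leaf 'T' → count = 6
  pos 20: leaf 'F' → count = 7
  pos 23: leaf 'M' → count = 8
  pos 26: leaf 'D' → count = 9
Total leaves: 9

Answer: 9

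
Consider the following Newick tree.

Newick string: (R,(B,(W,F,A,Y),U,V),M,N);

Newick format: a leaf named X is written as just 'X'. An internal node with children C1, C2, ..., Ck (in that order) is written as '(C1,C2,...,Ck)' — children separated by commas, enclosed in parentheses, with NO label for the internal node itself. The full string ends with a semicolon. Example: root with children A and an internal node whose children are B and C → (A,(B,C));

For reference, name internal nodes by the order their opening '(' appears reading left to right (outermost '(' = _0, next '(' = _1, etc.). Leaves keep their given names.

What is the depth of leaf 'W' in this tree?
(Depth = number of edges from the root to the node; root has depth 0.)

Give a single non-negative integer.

Newick: (R,(B,(W,F,A,Y),U,V),M,N);
Naming internals by '(' encounter order: outermost '(' = _0, next = _1, ...
Query node: W
Path from root: _0 -> _1 -> _2 -> W
Depth of W: 3 (number of edges from root)

Answer: 3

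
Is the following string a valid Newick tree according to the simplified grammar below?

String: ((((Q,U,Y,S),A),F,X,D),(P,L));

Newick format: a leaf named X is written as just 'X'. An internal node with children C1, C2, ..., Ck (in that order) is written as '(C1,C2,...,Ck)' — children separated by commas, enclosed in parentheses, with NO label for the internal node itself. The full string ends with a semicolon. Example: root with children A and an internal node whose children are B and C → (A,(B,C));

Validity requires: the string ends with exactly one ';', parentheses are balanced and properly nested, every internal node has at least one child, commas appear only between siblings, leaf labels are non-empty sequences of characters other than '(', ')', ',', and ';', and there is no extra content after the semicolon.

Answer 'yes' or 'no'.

Input: ((((Q,U,Y,S),A),F,X,D),(P,L));
Paren balance: 5 '(' vs 5 ')' OK
Ends with single ';': True
Full parse: OK
Valid: True

Answer: yes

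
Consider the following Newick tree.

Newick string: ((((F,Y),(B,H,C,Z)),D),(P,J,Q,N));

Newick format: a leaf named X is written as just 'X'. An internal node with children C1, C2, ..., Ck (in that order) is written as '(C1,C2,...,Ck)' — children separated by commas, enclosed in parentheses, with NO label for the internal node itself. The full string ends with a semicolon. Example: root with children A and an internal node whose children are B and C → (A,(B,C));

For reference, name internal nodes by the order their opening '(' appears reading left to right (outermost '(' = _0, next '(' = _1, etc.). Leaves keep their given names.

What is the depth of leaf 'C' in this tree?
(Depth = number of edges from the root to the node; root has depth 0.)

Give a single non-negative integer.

Answer: 4

Derivation:
Newick: ((((F,Y),(B,H,C,Z)),D),(P,J,Q,N));
Naming internals by '(' encounter order: outermost '(' = _0, next = _1, ...
Query node: C
Path from root: _0 -> _1 -> _2 -> _4 -> C
Depth of C: 4 (number of edges from root)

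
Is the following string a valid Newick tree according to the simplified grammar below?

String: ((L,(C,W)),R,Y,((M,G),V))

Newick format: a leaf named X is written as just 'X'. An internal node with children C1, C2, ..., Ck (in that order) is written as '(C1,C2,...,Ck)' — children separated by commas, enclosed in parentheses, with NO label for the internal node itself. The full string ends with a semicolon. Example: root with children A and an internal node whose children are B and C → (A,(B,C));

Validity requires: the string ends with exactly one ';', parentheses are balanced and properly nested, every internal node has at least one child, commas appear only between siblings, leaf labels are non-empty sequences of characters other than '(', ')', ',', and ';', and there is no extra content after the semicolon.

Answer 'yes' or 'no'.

Answer: no

Derivation:
Input: ((L,(C,W)),R,Y,((M,G),V))
Paren balance: 5 '(' vs 5 ')' OK
Ends with single ';': False
Full parse: FAILS (must end with ;)
Valid: False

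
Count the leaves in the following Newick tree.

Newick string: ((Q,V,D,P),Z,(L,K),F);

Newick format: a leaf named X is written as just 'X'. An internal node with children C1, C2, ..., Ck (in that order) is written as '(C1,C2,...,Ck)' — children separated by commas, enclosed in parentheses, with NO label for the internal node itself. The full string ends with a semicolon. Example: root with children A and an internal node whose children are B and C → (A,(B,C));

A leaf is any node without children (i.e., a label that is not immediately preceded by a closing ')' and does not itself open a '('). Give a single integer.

Answer: 8

Derivation:
Newick: ((Q,V,D,P),Z,(L,K),F);
Scan left-to-right; a leaf is any maximal label run not followed by '(':
  pos 2: leaf 'Q' → count = 1
  pos 4: leaf 'V' → count = 2
  pos 6: leaf 'D' → count = 3
  pos 8: leaf 'P' → count = 4
  pos 11: leaf 'Z' → count = 5
  pos 14: leaf 'L' → count = 6
  pos 16: leaf 'K' → count = 7
  pos 19: leaf 'F' → count = 8
Total leaves: 8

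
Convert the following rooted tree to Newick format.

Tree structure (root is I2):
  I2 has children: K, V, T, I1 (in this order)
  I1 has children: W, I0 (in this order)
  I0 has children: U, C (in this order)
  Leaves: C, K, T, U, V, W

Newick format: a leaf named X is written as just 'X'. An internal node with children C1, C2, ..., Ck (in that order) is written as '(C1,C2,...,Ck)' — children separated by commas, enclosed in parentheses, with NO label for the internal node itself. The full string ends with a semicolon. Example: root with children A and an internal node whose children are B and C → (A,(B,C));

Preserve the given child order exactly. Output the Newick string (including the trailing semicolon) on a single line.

internal I2 with children ['K', 'V', 'T', 'I1']
  leaf 'K' → 'K'
  leaf 'V' → 'V'
  leaf 'T' → 'T'
  internal I1 with children ['W', 'I0']
    leaf 'W' → 'W'
    internal I0 with children ['U', 'C']
      leaf 'U' → 'U'
      leaf 'C' → 'C'
    → '(U,C)'
  → '(W,(U,C))'
→ '(K,V,T,(W,(U,C)))'
Final: (K,V,T,(W,(U,C)));

Answer: (K,V,T,(W,(U,C)));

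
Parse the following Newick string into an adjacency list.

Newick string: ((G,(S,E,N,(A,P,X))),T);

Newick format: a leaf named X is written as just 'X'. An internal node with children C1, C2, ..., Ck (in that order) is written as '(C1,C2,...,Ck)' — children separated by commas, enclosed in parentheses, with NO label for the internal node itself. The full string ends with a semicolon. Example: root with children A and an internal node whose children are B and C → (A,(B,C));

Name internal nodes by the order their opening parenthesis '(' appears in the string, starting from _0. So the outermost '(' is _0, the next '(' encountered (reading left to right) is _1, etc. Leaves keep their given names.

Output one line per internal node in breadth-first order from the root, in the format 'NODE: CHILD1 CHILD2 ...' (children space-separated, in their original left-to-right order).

Answer: _0: _1 T
_1: G _2
_2: S E N _3
_3: A P X

Derivation:
Input: ((G,(S,E,N,(A,P,X))),T);
Scanning left-to-right, naming '(' by encounter order:
  pos 0: '(' -> open internal node _0 (depth 1)
  pos 1: '(' -> open internal node _1 (depth 2)
  pos 4: '(' -> open internal node _2 (depth 3)
  pos 11: '(' -> open internal node _3 (depth 4)
  pos 17: ')' -> close internal node _3 (now at depth 3)
  pos 18: ')' -> close internal node _2 (now at depth 2)
  pos 19: ')' -> close internal node _1 (now at depth 1)
  pos 22: ')' -> close internal node _0 (now at depth 0)
Total internal nodes: 4
BFS adjacency from root:
  _0: _1 T
  _1: G _2
  _2: S E N _3
  _3: A P X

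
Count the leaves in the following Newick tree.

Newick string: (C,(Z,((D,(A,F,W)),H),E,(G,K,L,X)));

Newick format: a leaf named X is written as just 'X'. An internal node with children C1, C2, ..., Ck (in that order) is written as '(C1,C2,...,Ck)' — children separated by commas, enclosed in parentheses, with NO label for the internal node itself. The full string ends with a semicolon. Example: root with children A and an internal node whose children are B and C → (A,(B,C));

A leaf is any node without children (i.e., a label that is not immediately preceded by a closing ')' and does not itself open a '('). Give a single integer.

Newick: (C,(Z,((D,(A,F,W)),H),E,(G,K,L,X)));
Scan left-to-right; a leaf is any maximal label run not followed by '(':
  pos 1: leaf 'C' → count = 1
  pos 4: leaf 'Z' → count = 2
  pos 8: leaf 'D' → count = 3
  pos 11: leaf 'A' → count = 4
  pos 13: leaf 'F' → count = 5
  pos 15: leaf 'W' → count = 6
  pos 19: leaf 'H' → count = 7
  pos 22: leaf 'E' → count = 8
  pos 25: leaf 'G' → count = 9
  pos 27: leaf 'K' → count = 10
  pos 29: leaf 'L' → count = 11
  pos 31: leaf 'X' → count = 12
Total leaves: 12

Answer: 12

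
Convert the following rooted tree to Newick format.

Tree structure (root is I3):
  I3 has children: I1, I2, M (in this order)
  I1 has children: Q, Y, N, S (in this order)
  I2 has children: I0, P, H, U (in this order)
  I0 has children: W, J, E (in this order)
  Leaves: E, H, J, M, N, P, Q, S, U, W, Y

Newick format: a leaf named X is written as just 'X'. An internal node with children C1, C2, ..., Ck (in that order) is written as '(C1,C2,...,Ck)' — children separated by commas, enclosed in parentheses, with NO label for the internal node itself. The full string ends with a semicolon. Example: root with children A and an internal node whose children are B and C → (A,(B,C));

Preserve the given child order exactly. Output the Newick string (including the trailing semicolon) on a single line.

Answer: ((Q,Y,N,S),((W,J,E),P,H,U),M);

Derivation:
internal I3 with children ['I1', 'I2', 'M']
  internal I1 with children ['Q', 'Y', 'N', 'S']
    leaf 'Q' → 'Q'
    leaf 'Y' → 'Y'
    leaf 'N' → 'N'
    leaf 'S' → 'S'
  → '(Q,Y,N,S)'
  internal I2 with children ['I0', 'P', 'H', 'U']
    internal I0 with children ['W', 'J', 'E']
      leaf 'W' → 'W'
      leaf 'J' → 'J'
      leaf 'E' → 'E'
    → '(W,J,E)'
    leaf 'P' → 'P'
    leaf 'H' → 'H'
    leaf 'U' → 'U'
  → '((W,J,E),P,H,U)'
  leaf 'M' → 'M'
→ '((Q,Y,N,S),((W,J,E),P,H,U),M)'
Final: ((Q,Y,N,S),((W,J,E),P,H,U),M);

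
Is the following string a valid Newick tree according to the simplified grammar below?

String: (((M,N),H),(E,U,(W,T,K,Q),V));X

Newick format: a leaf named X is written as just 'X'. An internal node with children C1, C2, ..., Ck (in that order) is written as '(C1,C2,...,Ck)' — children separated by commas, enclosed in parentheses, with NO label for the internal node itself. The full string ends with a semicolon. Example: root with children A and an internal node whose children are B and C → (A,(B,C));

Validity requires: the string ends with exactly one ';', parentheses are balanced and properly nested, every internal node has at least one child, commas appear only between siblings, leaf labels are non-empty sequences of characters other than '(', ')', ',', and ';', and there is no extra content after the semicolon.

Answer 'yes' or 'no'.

Input: (((M,N),H),(E,U,(W,T,K,Q),V));X
Paren balance: 5 '(' vs 5 ')' OK
Ends with single ';': False
Full parse: FAILS (must end with ;)
Valid: False

Answer: no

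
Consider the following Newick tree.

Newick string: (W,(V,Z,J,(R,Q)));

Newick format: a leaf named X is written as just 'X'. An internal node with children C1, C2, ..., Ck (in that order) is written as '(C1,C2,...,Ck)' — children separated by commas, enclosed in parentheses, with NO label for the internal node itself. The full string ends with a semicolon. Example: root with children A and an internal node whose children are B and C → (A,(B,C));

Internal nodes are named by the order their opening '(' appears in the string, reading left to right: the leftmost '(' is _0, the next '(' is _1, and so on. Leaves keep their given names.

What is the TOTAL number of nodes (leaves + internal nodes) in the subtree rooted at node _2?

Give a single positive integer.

Newick: (W,(V,Z,J,(R,Q)));
Locate _2: it is the '(' at position 10 (the 3rd '(' reading left to right).
Query: subtree rooted at _2
_2: subtree_size = 1 + 2
  R: subtree_size = 1 + 0
  Q: subtree_size = 1 + 0
Total subtree size of _2: 3

Answer: 3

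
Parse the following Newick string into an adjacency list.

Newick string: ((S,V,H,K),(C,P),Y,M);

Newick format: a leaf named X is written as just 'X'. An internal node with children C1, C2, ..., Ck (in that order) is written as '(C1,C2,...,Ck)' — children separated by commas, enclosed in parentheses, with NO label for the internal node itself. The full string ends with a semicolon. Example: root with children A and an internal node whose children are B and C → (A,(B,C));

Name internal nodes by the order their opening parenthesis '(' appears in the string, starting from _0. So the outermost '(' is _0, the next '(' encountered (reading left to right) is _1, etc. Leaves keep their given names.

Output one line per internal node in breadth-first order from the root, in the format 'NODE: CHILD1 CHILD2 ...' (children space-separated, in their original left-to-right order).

Answer: _0: _1 _2 Y M
_1: S V H K
_2: C P

Derivation:
Input: ((S,V,H,K),(C,P),Y,M);
Scanning left-to-right, naming '(' by encounter order:
  pos 0: '(' -> open internal node _0 (depth 1)
  pos 1: '(' -> open internal node _1 (depth 2)
  pos 9: ')' -> close internal node _1 (now at depth 1)
  pos 11: '(' -> open internal node _2 (depth 2)
  pos 15: ')' -> close internal node _2 (now at depth 1)
  pos 20: ')' -> close internal node _0 (now at depth 0)
Total internal nodes: 3
BFS adjacency from root:
  _0: _1 _2 Y M
  _1: S V H K
  _2: C P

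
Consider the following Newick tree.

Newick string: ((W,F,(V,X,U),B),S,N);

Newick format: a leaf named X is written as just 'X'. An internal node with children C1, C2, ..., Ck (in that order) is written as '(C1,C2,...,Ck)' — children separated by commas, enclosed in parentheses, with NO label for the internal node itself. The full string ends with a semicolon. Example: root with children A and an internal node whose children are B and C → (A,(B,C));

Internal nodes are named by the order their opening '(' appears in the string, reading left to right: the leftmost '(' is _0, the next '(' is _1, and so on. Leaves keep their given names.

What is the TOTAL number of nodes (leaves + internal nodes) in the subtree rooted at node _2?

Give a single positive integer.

Answer: 4

Derivation:
Newick: ((W,F,(V,X,U),B),S,N);
Locate _2: it is the '(' at position 6 (the 3rd '(' reading left to right).
Query: subtree rooted at _2
_2: subtree_size = 1 + 3
  V: subtree_size = 1 + 0
  X: subtree_size = 1 + 0
  U: subtree_size = 1 + 0
Total subtree size of _2: 4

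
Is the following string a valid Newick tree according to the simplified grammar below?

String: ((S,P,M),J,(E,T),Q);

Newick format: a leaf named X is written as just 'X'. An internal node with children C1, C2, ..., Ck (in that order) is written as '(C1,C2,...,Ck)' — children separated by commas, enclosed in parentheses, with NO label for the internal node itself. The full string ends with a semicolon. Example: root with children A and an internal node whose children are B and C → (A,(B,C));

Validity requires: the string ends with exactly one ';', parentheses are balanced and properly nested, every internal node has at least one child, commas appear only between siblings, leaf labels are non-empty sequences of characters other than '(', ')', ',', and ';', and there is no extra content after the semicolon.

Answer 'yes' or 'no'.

Input: ((S,P,M),J,(E,T),Q);
Paren balance: 3 '(' vs 3 ')' OK
Ends with single ';': True
Full parse: OK
Valid: True

Answer: yes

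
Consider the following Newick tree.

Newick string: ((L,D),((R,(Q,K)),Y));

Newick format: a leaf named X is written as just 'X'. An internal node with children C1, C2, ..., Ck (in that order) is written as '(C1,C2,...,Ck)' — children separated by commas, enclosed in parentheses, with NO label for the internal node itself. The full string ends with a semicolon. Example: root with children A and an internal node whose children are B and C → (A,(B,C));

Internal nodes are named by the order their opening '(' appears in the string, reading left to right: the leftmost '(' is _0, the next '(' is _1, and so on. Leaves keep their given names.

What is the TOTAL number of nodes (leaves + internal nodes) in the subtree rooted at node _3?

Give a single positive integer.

Newick: ((L,D),((R,(Q,K)),Y));
Locate _3: it is the '(' at position 8 (the 4th '(' reading left to right).
Query: subtree rooted at _3
_3: subtree_size = 1 + 4
  R: subtree_size = 1 + 0
  _4: subtree_size = 1 + 2
    Q: subtree_size = 1 + 0
    K: subtree_size = 1 + 0
Total subtree size of _3: 5

Answer: 5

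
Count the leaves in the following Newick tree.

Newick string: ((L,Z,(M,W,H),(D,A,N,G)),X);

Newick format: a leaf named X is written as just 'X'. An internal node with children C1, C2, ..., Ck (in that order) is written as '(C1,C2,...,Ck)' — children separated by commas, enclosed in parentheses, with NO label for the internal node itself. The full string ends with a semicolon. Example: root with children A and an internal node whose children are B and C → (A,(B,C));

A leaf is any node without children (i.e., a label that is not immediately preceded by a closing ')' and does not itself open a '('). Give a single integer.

Newick: ((L,Z,(M,W,H),(D,A,N,G)),X);
Scan left-to-right; a leaf is any maximal label run not followed by '(':
  pos 2: leaf 'L' → count = 1
  pos 4: leaf 'Z' → count = 2
  pos 7: leaf 'M' → count = 3
  pos 9: leaf 'W' → count = 4
  pos 11: leaf 'H' → count = 5
  pos 15: leaf 'D' → count = 6
  pos 17: leaf 'A' → count = 7
  pos 19: leaf 'N' → count = 8
  pos 21: leaf 'G' → count = 9
  pos 25: leaf 'X' → count = 10
Total leaves: 10

Answer: 10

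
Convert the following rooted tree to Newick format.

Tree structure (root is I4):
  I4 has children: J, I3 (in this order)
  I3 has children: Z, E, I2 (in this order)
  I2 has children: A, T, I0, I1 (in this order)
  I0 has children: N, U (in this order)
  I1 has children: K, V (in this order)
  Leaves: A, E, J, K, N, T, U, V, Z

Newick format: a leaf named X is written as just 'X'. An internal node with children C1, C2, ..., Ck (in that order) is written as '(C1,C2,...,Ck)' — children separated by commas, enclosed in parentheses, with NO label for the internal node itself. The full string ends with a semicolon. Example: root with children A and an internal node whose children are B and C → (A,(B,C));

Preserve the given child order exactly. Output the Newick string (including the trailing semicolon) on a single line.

Answer: (J,(Z,E,(A,T,(N,U),(K,V))));

Derivation:
internal I4 with children ['J', 'I3']
  leaf 'J' → 'J'
  internal I3 with children ['Z', 'E', 'I2']
    leaf 'Z' → 'Z'
    leaf 'E' → 'E'
    internal I2 with children ['A', 'T', 'I0', 'I1']
      leaf 'A' → 'A'
      leaf 'T' → 'T'
      internal I0 with children ['N', 'U']
        leaf 'N' → 'N'
        leaf 'U' → 'U'
      → '(N,U)'
      internal I1 with children ['K', 'V']
        leaf 'K' → 'K'
        leaf 'V' → 'V'
      → '(K,V)'
    → '(A,T,(N,U),(K,V))'
  → '(Z,E,(A,T,(N,U),(K,V)))'
→ '(J,(Z,E,(A,T,(N,U),(K,V))))'
Final: (J,(Z,E,(A,T,(N,U),(K,V))));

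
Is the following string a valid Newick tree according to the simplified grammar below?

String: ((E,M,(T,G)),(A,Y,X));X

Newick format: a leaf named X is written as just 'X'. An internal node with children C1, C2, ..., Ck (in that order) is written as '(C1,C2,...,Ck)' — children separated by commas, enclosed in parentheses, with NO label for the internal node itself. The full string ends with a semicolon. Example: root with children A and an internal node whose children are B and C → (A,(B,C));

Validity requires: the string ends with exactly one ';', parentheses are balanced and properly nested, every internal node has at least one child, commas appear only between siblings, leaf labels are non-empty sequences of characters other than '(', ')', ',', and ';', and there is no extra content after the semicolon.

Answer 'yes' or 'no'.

Answer: no

Derivation:
Input: ((E,M,(T,G)),(A,Y,X));X
Paren balance: 4 '(' vs 4 ')' OK
Ends with single ';': False
Full parse: FAILS (must end with ;)
Valid: False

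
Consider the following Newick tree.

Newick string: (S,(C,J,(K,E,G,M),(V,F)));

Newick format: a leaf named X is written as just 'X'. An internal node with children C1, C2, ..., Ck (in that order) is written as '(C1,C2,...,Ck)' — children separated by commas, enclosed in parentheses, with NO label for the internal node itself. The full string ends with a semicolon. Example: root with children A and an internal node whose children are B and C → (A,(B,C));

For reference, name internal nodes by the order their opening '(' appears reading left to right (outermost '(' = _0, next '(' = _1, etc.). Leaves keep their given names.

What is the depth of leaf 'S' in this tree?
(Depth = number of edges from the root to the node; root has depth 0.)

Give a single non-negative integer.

Answer: 1

Derivation:
Newick: (S,(C,J,(K,E,G,M),(V,F)));
Naming internals by '(' encounter order: outermost '(' = _0, next = _1, ...
Query node: S
Path from root: _0 -> S
Depth of S: 1 (number of edges from root)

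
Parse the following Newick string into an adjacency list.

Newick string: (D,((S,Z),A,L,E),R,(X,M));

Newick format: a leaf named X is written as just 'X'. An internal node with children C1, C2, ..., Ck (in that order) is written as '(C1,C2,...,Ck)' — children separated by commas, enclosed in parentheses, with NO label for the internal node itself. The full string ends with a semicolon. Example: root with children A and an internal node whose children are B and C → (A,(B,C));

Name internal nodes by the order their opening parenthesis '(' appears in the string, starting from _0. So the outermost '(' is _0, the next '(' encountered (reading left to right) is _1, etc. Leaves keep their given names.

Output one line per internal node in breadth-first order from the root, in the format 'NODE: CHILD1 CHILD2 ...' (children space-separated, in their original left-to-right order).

Input: (D,((S,Z),A,L,E),R,(X,M));
Scanning left-to-right, naming '(' by encounter order:
  pos 0: '(' -> open internal node _0 (depth 1)
  pos 3: '(' -> open internal node _1 (depth 2)
  pos 4: '(' -> open internal node _2 (depth 3)
  pos 8: ')' -> close internal node _2 (now at depth 2)
  pos 15: ')' -> close internal node _1 (now at depth 1)
  pos 19: '(' -> open internal node _3 (depth 2)
  pos 23: ')' -> close internal node _3 (now at depth 1)
  pos 24: ')' -> close internal node _0 (now at depth 0)
Total internal nodes: 4
BFS adjacency from root:
  _0: D _1 R _3
  _1: _2 A L E
  _3: X M
  _2: S Z

Answer: _0: D _1 R _3
_1: _2 A L E
_3: X M
_2: S Z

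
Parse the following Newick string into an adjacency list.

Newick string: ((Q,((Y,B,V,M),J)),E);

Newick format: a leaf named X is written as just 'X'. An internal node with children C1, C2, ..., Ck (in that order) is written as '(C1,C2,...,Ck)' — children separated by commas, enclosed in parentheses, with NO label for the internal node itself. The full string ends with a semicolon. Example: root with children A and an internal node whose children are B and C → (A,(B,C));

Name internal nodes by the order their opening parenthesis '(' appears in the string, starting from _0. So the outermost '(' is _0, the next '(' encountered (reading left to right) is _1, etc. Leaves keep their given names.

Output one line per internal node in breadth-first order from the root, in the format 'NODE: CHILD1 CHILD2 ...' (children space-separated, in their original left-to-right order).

Answer: _0: _1 E
_1: Q _2
_2: _3 J
_3: Y B V M

Derivation:
Input: ((Q,((Y,B,V,M),J)),E);
Scanning left-to-right, naming '(' by encounter order:
  pos 0: '(' -> open internal node _0 (depth 1)
  pos 1: '(' -> open internal node _1 (depth 2)
  pos 4: '(' -> open internal node _2 (depth 3)
  pos 5: '(' -> open internal node _3 (depth 4)
  pos 13: ')' -> close internal node _3 (now at depth 3)
  pos 16: ')' -> close internal node _2 (now at depth 2)
  pos 17: ')' -> close internal node _1 (now at depth 1)
  pos 20: ')' -> close internal node _0 (now at depth 0)
Total internal nodes: 4
BFS adjacency from root:
  _0: _1 E
  _1: Q _2
  _2: _3 J
  _3: Y B V M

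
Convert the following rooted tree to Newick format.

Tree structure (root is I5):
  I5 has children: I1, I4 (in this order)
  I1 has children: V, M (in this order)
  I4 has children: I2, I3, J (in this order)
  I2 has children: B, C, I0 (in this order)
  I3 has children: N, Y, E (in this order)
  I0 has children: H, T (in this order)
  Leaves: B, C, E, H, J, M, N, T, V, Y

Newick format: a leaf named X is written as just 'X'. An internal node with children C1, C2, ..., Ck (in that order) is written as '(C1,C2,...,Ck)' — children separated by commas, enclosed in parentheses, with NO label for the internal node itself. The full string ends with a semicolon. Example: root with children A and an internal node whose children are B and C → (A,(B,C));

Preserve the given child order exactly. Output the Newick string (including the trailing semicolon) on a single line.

internal I5 with children ['I1', 'I4']
  internal I1 with children ['V', 'M']
    leaf 'V' → 'V'
    leaf 'M' → 'M'
  → '(V,M)'
  internal I4 with children ['I2', 'I3', 'J']
    internal I2 with children ['B', 'C', 'I0']
      leaf 'B' → 'B'
      leaf 'C' → 'C'
      internal I0 with children ['H', 'T']
        leaf 'H' → 'H'
        leaf 'T' → 'T'
      → '(H,T)'
    → '(B,C,(H,T))'
    internal I3 with children ['N', 'Y', 'E']
      leaf 'N' → 'N'
      leaf 'Y' → 'Y'
      leaf 'E' → 'E'
    → '(N,Y,E)'
    leaf 'J' → 'J'
  → '((B,C,(H,T)),(N,Y,E),J)'
→ '((V,M),((B,C,(H,T)),(N,Y,E),J))'
Final: ((V,M),((B,C,(H,T)),(N,Y,E),J));

Answer: ((V,M),((B,C,(H,T)),(N,Y,E),J));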